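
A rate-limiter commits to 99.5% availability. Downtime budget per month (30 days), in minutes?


Formula: allowed downtime = period * (100 - SLA) / 100
Period (month (30 days)) = 43200 minutes
Unavailability fraction = (100 - 99.5) / 100
Allowed downtime = 43200 * (100 - 99.5) / 100
Allowed downtime = 216.0 minutes

216.0 minutes


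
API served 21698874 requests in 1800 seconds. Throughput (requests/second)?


Formula: throughput = requests / seconds
throughput = 21698874 / 1800
throughput = 12054.93 requests/second

12054.93 requests/second


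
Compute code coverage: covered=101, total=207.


Coverage = covered / total * 100
Coverage = 101 / 207 * 100
Coverage = 48.79%

48.79%


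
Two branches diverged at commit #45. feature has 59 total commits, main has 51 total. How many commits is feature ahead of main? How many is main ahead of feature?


Common ancestor: commit #45
feature commits after divergence: 59 - 45 = 14
main commits after divergence: 51 - 45 = 6
feature is 14 commits ahead of main
main is 6 commits ahead of feature

feature ahead: 14, main ahead: 6


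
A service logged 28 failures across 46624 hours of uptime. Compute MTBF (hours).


Formula: MTBF = Total operating time / Number of failures
MTBF = 46624 / 28
MTBF = 1665.14 hours

1665.14 hours


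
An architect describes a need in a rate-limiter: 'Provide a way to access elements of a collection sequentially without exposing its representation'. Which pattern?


This matches the Iterator pattern

Iterator


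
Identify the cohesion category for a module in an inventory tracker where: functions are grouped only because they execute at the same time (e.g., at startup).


Reasoning: Related by timing only
Type: Temporal cohesion

Temporal cohesion


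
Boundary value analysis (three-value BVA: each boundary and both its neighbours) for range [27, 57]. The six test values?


Range: [27, 57]
Boundaries: just below min, min, min+1, max-1, max, just above max
Values: [26, 27, 28, 56, 57, 58]

[26, 27, 28, 56, 57, 58]


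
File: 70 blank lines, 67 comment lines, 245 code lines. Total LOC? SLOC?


Total LOC = blank + comment + code
Total LOC = 70 + 67 + 245 = 382
SLOC (source only) = code = 245

Total LOC: 382, SLOC: 245


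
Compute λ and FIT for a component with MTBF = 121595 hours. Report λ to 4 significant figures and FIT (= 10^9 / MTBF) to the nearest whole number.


Formula: λ = 1 / MTBF; FIT = λ × 1e9 = 1e9 / MTBF
λ = 1 / 121595 ≈ 8.224e-06 failures/hour
FIT = 1e9 / 121595 ≈ 8224 failures per 1e9 hours (nearest whole number)

λ = 8.224e-06 /h, FIT = 8224


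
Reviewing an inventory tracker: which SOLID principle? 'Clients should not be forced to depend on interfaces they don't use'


This describes the Interface Segregation Principle (ISP)

Interface Segregation Principle (ISP)


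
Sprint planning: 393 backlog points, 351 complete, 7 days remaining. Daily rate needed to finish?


Formula: Required rate = Remaining points / Days left
Remaining = 393 - 351 = 42 points
Required rate = 42 / 7 = 6.0 points/day

6.0 points/day


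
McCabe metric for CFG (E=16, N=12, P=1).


Formula: V(G) = E - N + 2P
V(G) = 16 - 12 + 2*1
V(G) = 4 + 2
V(G) = 6

6


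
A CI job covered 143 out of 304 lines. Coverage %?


Coverage = covered / total * 100
Coverage = 143 / 304 * 100
Coverage = 47.04%

47.04%


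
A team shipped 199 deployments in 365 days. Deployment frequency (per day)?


Formula: deployments per day = releases / days
= 199 / 365
= 0.545 deploys/day
(equivalently, 3.82 deploys/week)

0.545 deploys/day


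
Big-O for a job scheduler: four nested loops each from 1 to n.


Reasoning: four levels of nesting
Complexity: O(n^4)

O(n^4)


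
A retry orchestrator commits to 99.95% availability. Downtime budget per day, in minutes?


Formula: allowed downtime = period * (100 - SLA) / 100
Period (day) = 1440 minutes
Unavailability fraction = (100 - 99.95) / 100
Allowed downtime = 1440 * (100 - 99.95) / 100
Allowed downtime = 0.72 minutes

0.72 minutes


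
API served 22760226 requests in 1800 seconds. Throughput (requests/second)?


Formula: throughput = requests / seconds
throughput = 22760226 / 1800
throughput = 12644.57 requests/second

12644.57 requests/second


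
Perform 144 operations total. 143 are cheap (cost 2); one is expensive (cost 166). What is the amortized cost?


Formula: Amortized cost = Total cost / Operations
Total cost = (143 * 2) + (1 * 166)
Total cost = 286 + 166 = 452
Amortized = 452 / 144 = 3.1389

3.1389


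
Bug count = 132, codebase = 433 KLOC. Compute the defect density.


Defect density = defects / KLOC
Defect density = 132 / 433
Defect density = 0.305 defects/KLOC

0.305 defects/KLOC


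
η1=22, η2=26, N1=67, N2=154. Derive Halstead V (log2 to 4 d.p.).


Formula: V = N * log2(η), where N = N1 + N2 and η = η1 + η2
η = 22 + 26 = 48
N = 67 + 154 = 221
log2(48) ≈ 5.5850
V = 221 * 5.5850 = 1234.29

1234.29


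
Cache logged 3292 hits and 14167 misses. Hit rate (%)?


Formula: hit rate = hits / (hits + misses) * 100
hit rate = 3292 / (3292 + 14167) * 100
hit rate = 3292 / 17459 * 100
hit rate = 18.86%

18.86%


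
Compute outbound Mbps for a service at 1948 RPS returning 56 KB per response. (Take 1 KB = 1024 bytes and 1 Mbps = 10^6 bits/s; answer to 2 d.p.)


Formula: Mbps = payload_bytes * RPS * 8 / 1e6
Payload per request = 56 KB = 56 * 1024 = 57344 bytes
Total bytes/sec = 57344 * 1948 = 111706112
Total bits/sec = 111706112 * 8 = 893648896
Mbps = 893648896 / 1e6 = 893.65

893.65 Mbps


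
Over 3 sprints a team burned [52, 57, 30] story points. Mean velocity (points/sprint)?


Formula: Avg velocity = Total points / Number of sprints
Points: [52, 57, 30]
Sum = 52 + 57 + 30 = 139
Avg velocity = 139 / 3 = 46.33 points/sprint

46.33 points/sprint


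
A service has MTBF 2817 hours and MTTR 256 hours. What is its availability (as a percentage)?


Availability = MTBF / (MTBF + MTTR)
Availability = 2817 / (2817 + 256)
Availability = 2817 / 3073
Availability = 91.6694%

91.6694%


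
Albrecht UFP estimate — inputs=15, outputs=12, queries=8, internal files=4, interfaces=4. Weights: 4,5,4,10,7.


UFP = EI*4 + EO*5 + EQ*4 + ILF*10 + EIF*7
UFP = 15*4 + 12*5 + 8*4 + 4*10 + 4*7
UFP = 60 + 60 + 32 + 40 + 28
UFP = 220

220


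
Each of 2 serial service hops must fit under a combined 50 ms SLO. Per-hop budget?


Formula: per_stage = total_budget / stages
per_stage = 50 / 2
per_stage = 25.0 ms

25.0 ms


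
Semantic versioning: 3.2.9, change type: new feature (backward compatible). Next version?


Current: 3.2.9
Change category: 'new feature (backward compatible)' → minor bump
SemVer rule: minor bump → increment MINOR, reset PATCH to 0 (MAJOR unchanged)
New: 3.3.0

3.3.0


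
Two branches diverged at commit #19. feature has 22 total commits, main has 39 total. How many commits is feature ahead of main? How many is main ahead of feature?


Common ancestor: commit #19
feature commits after divergence: 22 - 19 = 3
main commits after divergence: 39 - 19 = 20
feature is 3 commits ahead of main
main is 20 commits ahead of feature

feature ahead: 3, main ahead: 20


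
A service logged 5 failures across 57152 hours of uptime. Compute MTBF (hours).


Formula: MTBF = Total operating time / Number of failures
MTBF = 57152 / 5
MTBF = 11430.4 hours

11430.4 hours


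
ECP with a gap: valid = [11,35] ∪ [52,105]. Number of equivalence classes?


Valid ranges: [11,35] and [52,105]
Class 1: x < 11 — invalid
Class 2: 11 ≤ x ≤ 35 — valid
Class 3: 35 < x < 52 — invalid (gap between ranges)
Class 4: 52 ≤ x ≤ 105 — valid
Class 5: x > 105 — invalid
Total equivalence classes: 5

5 equivalence classes


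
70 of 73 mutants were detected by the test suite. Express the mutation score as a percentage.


Mutation score = killed / total * 100
Mutation score = 70 / 73 * 100
Mutation score = 95.89%

95.89%


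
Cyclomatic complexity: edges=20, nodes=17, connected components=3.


Formula: V(G) = E - N + 2P
V(G) = 20 - 17 + 2*3
V(G) = 3 + 6
V(G) = 9

9


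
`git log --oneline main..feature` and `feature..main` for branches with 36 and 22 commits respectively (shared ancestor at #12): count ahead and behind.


Common ancestor: commit #12
feature commits after divergence: 36 - 12 = 24
main commits after divergence: 22 - 12 = 10
feature is 24 commits ahead of main
main is 10 commits ahead of feature

feature ahead: 24, main ahead: 10


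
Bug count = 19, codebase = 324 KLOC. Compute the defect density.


Defect density = defects / KLOC
Defect density = 19 / 324
Defect density = 0.059 defects/KLOC

0.059 defects/KLOC


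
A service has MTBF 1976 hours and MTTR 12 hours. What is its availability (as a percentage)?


Availability = MTBF / (MTBF + MTTR)
Availability = 1976 / (1976 + 12)
Availability = 1976 / 1988
Availability = 99.3964%

99.3964%


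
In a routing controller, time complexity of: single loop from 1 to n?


Reasoning: one pass through n items
Complexity: O(n)

O(n)


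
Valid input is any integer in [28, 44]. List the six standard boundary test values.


Range: [28, 44]
Boundaries: just below min, min, min+1, max-1, max, just above max
Values: [27, 28, 29, 43, 44, 45]

[27, 28, 29, 43, 44, 45]


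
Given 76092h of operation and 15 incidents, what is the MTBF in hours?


Formula: MTBF = Total operating time / Number of failures
MTBF = 76092 / 15
MTBF = 5072.8 hours

5072.8 hours


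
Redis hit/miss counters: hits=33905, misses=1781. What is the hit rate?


Formula: hit rate = hits / (hits + misses) * 100
hit rate = 33905 / (33905 + 1781) * 100
hit rate = 33905 / 35686 * 100
hit rate = 95.01%

95.01%


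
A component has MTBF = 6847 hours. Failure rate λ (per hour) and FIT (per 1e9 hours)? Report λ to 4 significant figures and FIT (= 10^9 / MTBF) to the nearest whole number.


Formula: λ = 1 / MTBF; FIT = λ × 1e9 = 1e9 / MTBF
λ = 1 / 6847 ≈ 1.460e-04 failures/hour
FIT = 1e9 / 6847 ≈ 146049 failures per 1e9 hours (nearest whole number)

λ = 1.460e-04 /h, FIT = 146049


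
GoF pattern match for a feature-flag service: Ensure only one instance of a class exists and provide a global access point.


This matches the Singleton pattern

Singleton


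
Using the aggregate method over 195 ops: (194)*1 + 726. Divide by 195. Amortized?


Formula: Amortized cost = Total cost / Operations
Total cost = (194 * 1) + (1 * 726)
Total cost = 194 + 726 = 920
Amortized = 920 / 195 = 4.7179

4.7179


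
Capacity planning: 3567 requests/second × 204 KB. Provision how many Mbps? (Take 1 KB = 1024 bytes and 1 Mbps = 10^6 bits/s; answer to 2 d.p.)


Formula: Mbps = payload_bytes * RPS * 8 / 1e6
Payload per request = 204 KB = 204 * 1024 = 208896 bytes
Total bytes/sec = 208896 * 3567 = 745132032
Total bits/sec = 745132032 * 8 = 5961056256
Mbps = 5961056256 / 1e6 = 5961.06

5961.06 Mbps


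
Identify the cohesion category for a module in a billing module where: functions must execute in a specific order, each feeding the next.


Reasoning: Output of one is input to next
Type: Sequential cohesion

Sequential cohesion


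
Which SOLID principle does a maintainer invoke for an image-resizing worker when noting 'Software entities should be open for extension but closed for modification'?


This describes the Open/Closed Principle (OCP)

Open/Closed Principle (OCP)


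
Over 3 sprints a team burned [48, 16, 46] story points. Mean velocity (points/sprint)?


Formula: Avg velocity = Total points / Number of sprints
Points: [48, 16, 46]
Sum = 48 + 16 + 46 = 110
Avg velocity = 110 / 3 = 36.67 points/sprint

36.67 points/sprint


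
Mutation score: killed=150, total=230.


Mutation score = killed / total * 100
Mutation score = 150 / 230 * 100
Mutation score = 65.22%

65.22%


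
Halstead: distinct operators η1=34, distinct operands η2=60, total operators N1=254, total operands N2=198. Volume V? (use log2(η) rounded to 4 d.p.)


Formula: V = N * log2(η), where N = N1 + N2 and η = η1 + η2
η = 34 + 60 = 94
N = 254 + 198 = 452
log2(94) ≈ 6.5546
V = 452 * 6.5546 = 2962.68

2962.68


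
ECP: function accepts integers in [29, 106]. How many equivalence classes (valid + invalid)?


Valid range: [29, 106]
Class 1: x < 29 — invalid
Class 2: 29 ≤ x ≤ 106 — valid
Class 3: x > 106 — invalid
Total equivalence classes: 3

3 equivalence classes


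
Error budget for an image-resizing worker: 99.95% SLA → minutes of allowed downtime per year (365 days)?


Formula: allowed downtime = period * (100 - SLA) / 100
Period (year (365 days)) = 525600 minutes
Unavailability fraction = (100 - 99.95) / 100
Allowed downtime = 525600 * (100 - 99.95) / 100
Allowed downtime = 262.8 minutes

262.8 minutes


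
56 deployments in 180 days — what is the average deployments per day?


Formula: deployments per day = releases / days
= 56 / 180
= 0.311 deploys/day
(equivalently, 2.18 deploys/week)

0.311 deploys/day


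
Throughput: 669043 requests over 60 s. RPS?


Formula: throughput = requests / seconds
throughput = 669043 / 60
throughput = 11150.72 requests/second

11150.72 requests/second


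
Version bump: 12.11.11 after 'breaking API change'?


Current: 12.11.11
Change category: 'breaking API change' → major bump
SemVer rule: major bump → increment MAJOR, reset MINOR and PATCH to 0
New: 13.0.0

13.0.0


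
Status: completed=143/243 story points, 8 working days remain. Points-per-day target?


Formula: Required rate = Remaining points / Days left
Remaining = 243 - 143 = 100 points
Required rate = 100 / 8 = 12.5 points/day

12.5 points/day


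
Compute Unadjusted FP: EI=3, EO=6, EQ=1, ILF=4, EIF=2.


UFP = EI*4 + EO*5 + EQ*4 + ILF*10 + EIF*7
UFP = 3*4 + 6*5 + 1*4 + 4*10 + 2*7
UFP = 12 + 30 + 4 + 40 + 14
UFP = 100

100


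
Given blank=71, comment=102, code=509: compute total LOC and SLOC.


Total LOC = blank + comment + code
Total LOC = 71 + 102 + 509 = 682
SLOC (source only) = code = 509

Total LOC: 682, SLOC: 509


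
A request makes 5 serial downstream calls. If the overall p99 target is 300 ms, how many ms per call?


Formula: per_stage = total_budget / stages
per_stage = 300 / 5
per_stage = 60.0 ms

60.0 ms


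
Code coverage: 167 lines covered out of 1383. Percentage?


Coverage = covered / total * 100
Coverage = 167 / 1383 * 100
Coverage = 12.08%

12.08%


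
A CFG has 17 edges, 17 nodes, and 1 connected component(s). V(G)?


Formula: V(G) = E - N + 2P
V(G) = 17 - 17 + 2*1
V(G) = 0 + 2
V(G) = 2

2


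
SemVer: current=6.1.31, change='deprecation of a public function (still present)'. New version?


Current: 6.1.31
Change category: 'deprecation of a public function (still present)' → minor bump
SemVer rule: minor bump → increment MINOR, reset PATCH to 0 (MAJOR unchanged)
New: 6.2.0

6.2.0


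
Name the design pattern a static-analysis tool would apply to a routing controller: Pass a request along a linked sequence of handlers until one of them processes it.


This matches the Chain of Responsibility pattern

Chain of Responsibility


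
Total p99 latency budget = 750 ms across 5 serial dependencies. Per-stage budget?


Formula: per_stage = total_budget / stages
per_stage = 750 / 5
per_stage = 150.0 ms

150.0 ms


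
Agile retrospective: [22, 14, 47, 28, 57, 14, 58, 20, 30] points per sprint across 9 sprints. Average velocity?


Formula: Avg velocity = Total points / Number of sprints
Points: [22, 14, 47, 28, 57, 14, 58, 20, 30]
Sum = 22 + 14 + 47 + 28 + 57 + 14 + 58 + 20 + 30 = 290
Avg velocity = 290 / 9 = 32.22 points/sprint

32.22 points/sprint


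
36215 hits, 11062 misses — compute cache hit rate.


Formula: hit rate = hits / (hits + misses) * 100
hit rate = 36215 / (36215 + 11062) * 100
hit rate = 36215 / 47277 * 100
hit rate = 76.6%

76.6%


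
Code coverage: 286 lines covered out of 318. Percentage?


Coverage = covered / total * 100
Coverage = 286 / 318 * 100
Coverage = 89.94%

89.94%


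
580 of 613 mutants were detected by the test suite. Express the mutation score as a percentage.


Mutation score = killed / total * 100
Mutation score = 580 / 613 * 100
Mutation score = 94.62%

94.62%


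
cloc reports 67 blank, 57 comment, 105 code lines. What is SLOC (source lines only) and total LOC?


Total LOC = blank + comment + code
Total LOC = 67 + 57 + 105 = 229
SLOC (source only) = code = 105

Total LOC: 229, SLOC: 105


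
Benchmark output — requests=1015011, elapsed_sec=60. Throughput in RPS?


Formula: throughput = requests / seconds
throughput = 1015011 / 60
throughput = 16916.85 requests/second

16916.85 requests/second


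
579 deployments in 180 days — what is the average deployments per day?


Formula: deployments per day = releases / days
= 579 / 180
= 3.217 deploys/day
(equivalently, 22.52 deploys/week)

3.217 deploys/day


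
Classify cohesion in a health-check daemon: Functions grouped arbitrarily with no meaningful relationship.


Reasoning: Worst: random grouping
Type: Coincidental cohesion

Coincidental cohesion


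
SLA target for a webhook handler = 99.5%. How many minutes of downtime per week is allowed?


Formula: allowed downtime = period * (100 - SLA) / 100
Period (week) = 10080 minutes
Unavailability fraction = (100 - 99.5) / 100
Allowed downtime = 10080 * (100 - 99.5) / 100
Allowed downtime = 50.4 minutes

50.4 minutes


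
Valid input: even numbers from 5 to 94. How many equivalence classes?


Constraint: even integers in [5, 94]
Class 1: x < 5 — out-of-range invalid
Class 2: x in [5,94] but odd — wrong type invalid
Class 3: x in [5,94] and even — valid
Class 4: x > 94 — out-of-range invalid
Total equivalence classes: 4

4 equivalence classes


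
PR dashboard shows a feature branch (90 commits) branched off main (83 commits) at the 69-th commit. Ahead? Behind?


Common ancestor: commit #69
feature commits after divergence: 90 - 69 = 21
main commits after divergence: 83 - 69 = 14
feature is 21 commits ahead of main
main is 14 commits ahead of feature

feature ahead: 21, main ahead: 14


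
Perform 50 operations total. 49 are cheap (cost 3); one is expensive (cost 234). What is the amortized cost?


Formula: Amortized cost = Total cost / Operations
Total cost = (49 * 3) + (1 * 234)
Total cost = 147 + 234 = 381
Amortized = 381 / 50 = 7.62

7.62


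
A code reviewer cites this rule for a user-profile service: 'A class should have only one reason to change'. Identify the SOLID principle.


This describes the Single Responsibility Principle (SRP)

Single Responsibility Principle (SRP)


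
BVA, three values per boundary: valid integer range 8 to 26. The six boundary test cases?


Range: [8, 26]
Boundaries: just below min, min, min+1, max-1, max, just above max
Values: [7, 8, 9, 25, 26, 27]

[7, 8, 9, 25, 26, 27]


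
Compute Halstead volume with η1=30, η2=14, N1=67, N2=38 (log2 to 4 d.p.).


Formula: V = N * log2(η), where N = N1 + N2 and η = η1 + η2
η = 30 + 14 = 44
N = 67 + 38 = 105
log2(44) ≈ 5.4594
V = 105 * 5.4594 = 573.24

573.24


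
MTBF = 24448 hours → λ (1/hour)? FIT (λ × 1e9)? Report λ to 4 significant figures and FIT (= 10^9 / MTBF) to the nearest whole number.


Formula: λ = 1 / MTBF; FIT = λ × 1e9 = 1e9 / MTBF
λ = 1 / 24448 ≈ 4.090e-05 failures/hour
FIT = 1e9 / 24448 ≈ 40903 failures per 1e9 hours (nearest whole number)

λ = 4.090e-05 /h, FIT = 40903


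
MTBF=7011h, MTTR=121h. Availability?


Availability = MTBF / (MTBF + MTTR)
Availability = 7011 / (7011 + 121)
Availability = 7011 / 7132
Availability = 98.3034%

98.3034%


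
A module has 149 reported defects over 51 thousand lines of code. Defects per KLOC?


Defect density = defects / KLOC
Defect density = 149 / 51
Defect density = 2.922 defects/KLOC

2.922 defects/KLOC


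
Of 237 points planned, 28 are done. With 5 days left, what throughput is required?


Formula: Required rate = Remaining points / Days left
Remaining = 237 - 28 = 209 points
Required rate = 209 / 5 = 41.8 points/day

41.8 points/day


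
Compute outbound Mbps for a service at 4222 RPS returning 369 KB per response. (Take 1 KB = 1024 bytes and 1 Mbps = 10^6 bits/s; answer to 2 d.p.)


Formula: Mbps = payload_bytes * RPS * 8 / 1e6
Payload per request = 369 KB = 369 * 1024 = 377856 bytes
Total bytes/sec = 377856 * 4222 = 1595308032
Total bits/sec = 1595308032 * 8 = 12762464256
Mbps = 12762464256 / 1e6 = 12762.46

12762.46 Mbps


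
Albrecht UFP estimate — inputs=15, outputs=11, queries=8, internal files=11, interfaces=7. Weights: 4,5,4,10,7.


UFP = EI*4 + EO*5 + EQ*4 + ILF*10 + EIF*7
UFP = 15*4 + 11*5 + 8*4 + 11*10 + 7*7
UFP = 60 + 55 + 32 + 110 + 49
UFP = 306

306


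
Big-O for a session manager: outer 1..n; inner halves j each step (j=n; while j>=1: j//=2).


Reasoning: n times log n
Complexity: O(n log n)

O(n log n)


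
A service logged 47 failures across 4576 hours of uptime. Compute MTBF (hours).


Formula: MTBF = Total operating time / Number of failures
MTBF = 4576 / 47
MTBF = 97.36 hours

97.36 hours


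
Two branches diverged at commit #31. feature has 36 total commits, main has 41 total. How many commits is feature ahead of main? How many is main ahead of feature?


Common ancestor: commit #31
feature commits after divergence: 36 - 31 = 5
main commits after divergence: 41 - 31 = 10
feature is 5 commits ahead of main
main is 10 commits ahead of feature

feature ahead: 5, main ahead: 10


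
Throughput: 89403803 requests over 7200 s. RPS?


Formula: throughput = requests / seconds
throughput = 89403803 / 7200
throughput = 12417.19 requests/second

12417.19 requests/second


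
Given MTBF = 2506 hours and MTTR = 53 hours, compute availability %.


Availability = MTBF / (MTBF + MTTR)
Availability = 2506 / (2506 + 53)
Availability = 2506 / 2559
Availability = 97.9289%

97.9289%


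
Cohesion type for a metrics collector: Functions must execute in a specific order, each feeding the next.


Reasoning: Output of one is input to next
Type: Sequential cohesion

Sequential cohesion


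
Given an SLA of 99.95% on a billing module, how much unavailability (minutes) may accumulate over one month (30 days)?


Formula: allowed downtime = period * (100 - SLA) / 100
Period (month (30 days)) = 43200 minutes
Unavailability fraction = (100 - 99.95) / 100
Allowed downtime = 43200 * (100 - 99.95) / 100
Allowed downtime = 21.6 minutes

21.6 minutes


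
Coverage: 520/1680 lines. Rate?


Coverage = covered / total * 100
Coverage = 520 / 1680 * 100
Coverage = 30.95%

30.95%


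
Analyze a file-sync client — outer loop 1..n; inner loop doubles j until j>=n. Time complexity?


Reasoning: linear outer times logarithmic inner
Complexity: O(n log n)

O(n log n)


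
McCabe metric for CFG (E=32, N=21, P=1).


Formula: V(G) = E - N + 2P
V(G) = 32 - 21 + 2*1
V(G) = 11 + 2
V(G) = 13

13


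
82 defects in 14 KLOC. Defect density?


Defect density = defects / KLOC
Defect density = 82 / 14
Defect density = 5.857 defects/KLOC

5.857 defects/KLOC


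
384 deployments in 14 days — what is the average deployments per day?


Formula: deployments per day = releases / days
= 384 / 14
= 27.429 deploys/day
(equivalently, 192.0 deploys/week)

27.429 deploys/day


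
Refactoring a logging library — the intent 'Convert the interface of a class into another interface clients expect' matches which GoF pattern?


This matches the Adapter pattern

Adapter


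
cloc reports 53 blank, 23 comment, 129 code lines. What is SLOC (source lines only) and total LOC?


Total LOC = blank + comment + code
Total LOC = 53 + 23 + 129 = 205
SLOC (source only) = code = 129

Total LOC: 205, SLOC: 129


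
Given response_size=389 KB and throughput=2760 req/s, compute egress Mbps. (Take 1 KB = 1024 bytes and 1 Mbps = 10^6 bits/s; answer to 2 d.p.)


Formula: Mbps = payload_bytes * RPS * 8 / 1e6
Payload per request = 389 KB = 389 * 1024 = 398336 bytes
Total bytes/sec = 398336 * 2760 = 1099407360
Total bits/sec = 1099407360 * 8 = 8795258880
Mbps = 8795258880 / 1e6 = 8795.26

8795.26 Mbps


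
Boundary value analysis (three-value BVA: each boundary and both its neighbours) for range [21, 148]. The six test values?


Range: [21, 148]
Boundaries: just below min, min, min+1, max-1, max, just above max
Values: [20, 21, 22, 147, 148, 149]

[20, 21, 22, 147, 148, 149]


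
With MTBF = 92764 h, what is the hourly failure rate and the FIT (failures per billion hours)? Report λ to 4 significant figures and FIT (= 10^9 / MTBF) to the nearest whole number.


Formula: λ = 1 / MTBF; FIT = λ × 1e9 = 1e9 / MTBF
λ = 1 / 92764 ≈ 1.078e-05 failures/hour
FIT = 1e9 / 92764 ≈ 10780 failures per 1e9 hours (nearest whole number)

λ = 1.078e-05 /h, FIT = 10780


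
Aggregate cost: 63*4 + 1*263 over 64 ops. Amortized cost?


Formula: Amortized cost = Total cost / Operations
Total cost = (63 * 4) + (1 * 263)
Total cost = 252 + 263 = 515
Amortized = 515 / 64 = 8.0469

8.0469


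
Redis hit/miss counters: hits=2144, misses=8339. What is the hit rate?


Formula: hit rate = hits / (hits + misses) * 100
hit rate = 2144 / (2144 + 8339) * 100
hit rate = 2144 / 10483 * 100
hit rate = 20.45%

20.45%


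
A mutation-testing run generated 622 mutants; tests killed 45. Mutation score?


Mutation score = killed / total * 100
Mutation score = 45 / 622 * 100
Mutation score = 7.23%

7.23%


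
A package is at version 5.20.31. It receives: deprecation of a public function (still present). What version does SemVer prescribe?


Current: 5.20.31
Change category: 'deprecation of a public function (still present)' → minor bump
SemVer rule: minor bump → increment MINOR, reset PATCH to 0 (MAJOR unchanged)
New: 5.21.0

5.21.0


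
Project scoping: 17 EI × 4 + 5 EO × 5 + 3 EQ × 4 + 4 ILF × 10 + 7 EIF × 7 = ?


UFP = EI*4 + EO*5 + EQ*4 + ILF*10 + EIF*7
UFP = 17*4 + 5*5 + 3*4 + 4*10 + 7*7
UFP = 68 + 25 + 12 + 40 + 49
UFP = 194

194


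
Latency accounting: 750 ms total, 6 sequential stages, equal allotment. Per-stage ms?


Formula: per_stage = total_budget / stages
per_stage = 750 / 6
per_stage = 125.0 ms

125.0 ms


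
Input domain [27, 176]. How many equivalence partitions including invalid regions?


Valid range: [27, 176]
Class 1: x < 27 — invalid
Class 2: 27 ≤ x ≤ 176 — valid
Class 3: x > 176 — invalid
Total equivalence classes: 3

3 equivalence classes


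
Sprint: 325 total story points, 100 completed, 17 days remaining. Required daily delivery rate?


Formula: Required rate = Remaining points / Days left
Remaining = 325 - 100 = 225 points
Required rate = 225 / 17 = 13.24 points/day

13.24 points/day


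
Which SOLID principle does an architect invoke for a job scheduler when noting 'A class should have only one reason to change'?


This describes the Single Responsibility Principle (SRP)

Single Responsibility Principle (SRP)


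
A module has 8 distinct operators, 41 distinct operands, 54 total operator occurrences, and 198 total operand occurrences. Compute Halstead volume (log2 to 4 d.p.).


Formula: V = N * log2(η), where N = N1 + N2 and η = η1 + η2
η = 8 + 41 = 49
N = 54 + 198 = 252
log2(49) ≈ 5.6147
V = 252 * 5.6147 = 1414.90

1414.90


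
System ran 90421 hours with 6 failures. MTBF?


Formula: MTBF = Total operating time / Number of failures
MTBF = 90421 / 6
MTBF = 15070.17 hours

15070.17 hours


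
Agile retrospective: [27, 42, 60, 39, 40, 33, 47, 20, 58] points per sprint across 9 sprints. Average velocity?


Formula: Avg velocity = Total points / Number of sprints
Points: [27, 42, 60, 39, 40, 33, 47, 20, 58]
Sum = 27 + 42 + 60 + 39 + 40 + 33 + 47 + 20 + 58 = 366
Avg velocity = 366 / 9 = 40.67 points/sprint

40.67 points/sprint


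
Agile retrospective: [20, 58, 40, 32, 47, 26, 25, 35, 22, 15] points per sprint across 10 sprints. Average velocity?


Formula: Avg velocity = Total points / Number of sprints
Points: [20, 58, 40, 32, 47, 26, 25, 35, 22, 15]
Sum = 20 + 58 + 40 + 32 + 47 + 26 + 25 + 35 + 22 + 15 = 320
Avg velocity = 320 / 10 = 32.0 points/sprint

32.0 points/sprint


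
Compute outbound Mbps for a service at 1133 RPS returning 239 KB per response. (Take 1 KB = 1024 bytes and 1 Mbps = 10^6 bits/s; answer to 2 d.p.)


Formula: Mbps = payload_bytes * RPS * 8 / 1e6
Payload per request = 239 KB = 239 * 1024 = 244736 bytes
Total bytes/sec = 244736 * 1133 = 277285888
Total bits/sec = 277285888 * 8 = 2218287104
Mbps = 2218287104 / 1e6 = 2218.29

2218.29 Mbps


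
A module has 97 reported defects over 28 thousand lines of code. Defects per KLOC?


Defect density = defects / KLOC
Defect density = 97 / 28
Defect density = 3.464 defects/KLOC

3.464 defects/KLOC


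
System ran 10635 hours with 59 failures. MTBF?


Formula: MTBF = Total operating time / Number of failures
MTBF = 10635 / 59
MTBF = 180.25 hours

180.25 hours


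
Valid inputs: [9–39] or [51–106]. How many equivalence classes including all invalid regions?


Valid ranges: [9,39] and [51,106]
Class 1: x < 9 — invalid
Class 2: 9 ≤ x ≤ 39 — valid
Class 3: 39 < x < 51 — invalid (gap between ranges)
Class 4: 51 ≤ x ≤ 106 — valid
Class 5: x > 106 — invalid
Total equivalence classes: 5

5 equivalence classes


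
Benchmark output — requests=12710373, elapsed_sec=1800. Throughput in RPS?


Formula: throughput = requests / seconds
throughput = 12710373 / 1800
throughput = 7061.32 requests/second

7061.32 requests/second


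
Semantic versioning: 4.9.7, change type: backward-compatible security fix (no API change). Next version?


Current: 4.9.7
Change category: 'backward-compatible security fix (no API change)' → patch bump
SemVer rule: patch bump → increment PATCH (MAJOR and MINOR unchanged)
New: 4.9.8

4.9.8


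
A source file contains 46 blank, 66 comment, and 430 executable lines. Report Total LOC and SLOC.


Total LOC = blank + comment + code
Total LOC = 46 + 66 + 430 = 542
SLOC (source only) = code = 430

Total LOC: 542, SLOC: 430


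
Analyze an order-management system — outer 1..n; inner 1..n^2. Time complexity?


Reasoning: n times n^2
Complexity: O(n^3)

O(n^3)


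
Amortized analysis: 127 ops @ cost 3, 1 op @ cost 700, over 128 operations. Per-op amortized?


Formula: Amortized cost = Total cost / Operations
Total cost = (127 * 3) + (1 * 700)
Total cost = 381 + 700 = 1081
Amortized = 1081 / 128 = 8.4453

8.4453


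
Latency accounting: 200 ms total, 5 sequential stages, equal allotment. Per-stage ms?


Formula: per_stage = total_budget / stages
per_stage = 200 / 5
per_stage = 40.0 ms

40.0 ms


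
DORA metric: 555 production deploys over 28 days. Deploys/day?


Formula: deployments per day = releases / days
= 555 / 28
= 19.821 deploys/day
(equivalently, 138.75 deploys/week)

19.821 deploys/day


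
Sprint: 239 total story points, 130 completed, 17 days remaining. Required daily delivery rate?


Formula: Required rate = Remaining points / Days left
Remaining = 239 - 130 = 109 points
Required rate = 109 / 17 = 6.41 points/day

6.41 points/day


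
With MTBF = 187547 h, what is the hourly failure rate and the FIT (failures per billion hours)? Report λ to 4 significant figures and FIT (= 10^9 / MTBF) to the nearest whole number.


Formula: λ = 1 / MTBF; FIT = λ × 1e9 = 1e9 / MTBF
λ = 1 / 187547 ≈ 5.332e-06 failures/hour
FIT = 1e9 / 187547 ≈ 5332 failures per 1e9 hours (nearest whole number)

λ = 5.332e-06 /h, FIT = 5332


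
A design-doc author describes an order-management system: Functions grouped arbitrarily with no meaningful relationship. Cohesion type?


Reasoning: Worst: random grouping
Type: Coincidental cohesion

Coincidental cohesion


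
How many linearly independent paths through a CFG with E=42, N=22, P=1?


Formula: V(G) = E - N + 2P
V(G) = 42 - 22 + 2*1
V(G) = 20 + 2
V(G) = 22

22


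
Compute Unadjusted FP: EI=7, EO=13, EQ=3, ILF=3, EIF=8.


UFP = EI*4 + EO*5 + EQ*4 + ILF*10 + EIF*7
UFP = 7*4 + 13*5 + 3*4 + 3*10 + 8*7
UFP = 28 + 65 + 12 + 30 + 56
UFP = 191

191


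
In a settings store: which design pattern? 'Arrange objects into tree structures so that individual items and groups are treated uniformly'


This matches the Composite pattern

Composite


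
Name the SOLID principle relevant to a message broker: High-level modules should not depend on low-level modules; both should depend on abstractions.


This describes the Dependency Inversion Principle (DIP)

Dependency Inversion Principle (DIP)


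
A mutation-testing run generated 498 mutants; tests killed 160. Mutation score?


Mutation score = killed / total * 100
Mutation score = 160 / 498 * 100
Mutation score = 32.13%

32.13%


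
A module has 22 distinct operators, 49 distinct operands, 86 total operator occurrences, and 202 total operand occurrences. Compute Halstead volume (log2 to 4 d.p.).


Formula: V = N * log2(η), where N = N1 + N2 and η = η1 + η2
η = 22 + 49 = 71
N = 86 + 202 = 288
log2(71) ≈ 6.1497
V = 288 * 6.1497 = 1771.11

1771.11


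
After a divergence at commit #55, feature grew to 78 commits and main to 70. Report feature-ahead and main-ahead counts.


Common ancestor: commit #55
feature commits after divergence: 78 - 55 = 23
main commits after divergence: 70 - 55 = 15
feature is 23 commits ahead of main
main is 15 commits ahead of feature

feature ahead: 23, main ahead: 15


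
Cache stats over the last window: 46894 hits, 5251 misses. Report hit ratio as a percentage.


Formula: hit rate = hits / (hits + misses) * 100
hit rate = 46894 / (46894 + 5251) * 100
hit rate = 46894 / 52145 * 100
hit rate = 89.93%

89.93%


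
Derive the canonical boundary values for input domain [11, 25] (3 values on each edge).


Range: [11, 25]
Boundaries: just below min, min, min+1, max-1, max, just above max
Values: [10, 11, 12, 24, 25, 26]

[10, 11, 12, 24, 25, 26]


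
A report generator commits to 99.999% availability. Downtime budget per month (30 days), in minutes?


Formula: allowed downtime = period * (100 - SLA) / 100
Period (month (30 days)) = 43200 minutes
Unavailability fraction = (100 - 99.999) / 100
Allowed downtime = 43200 * (100 - 99.999) / 100
Allowed downtime = 0.432 minutes

0.432 minutes


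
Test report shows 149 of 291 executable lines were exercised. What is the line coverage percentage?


Coverage = covered / total * 100
Coverage = 149 / 291 * 100
Coverage = 51.2%

51.2%


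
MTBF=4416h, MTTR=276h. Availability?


Availability = MTBF / (MTBF + MTTR)
Availability = 4416 / (4416 + 276)
Availability = 4416 / 4692
Availability = 94.1176%

94.1176%


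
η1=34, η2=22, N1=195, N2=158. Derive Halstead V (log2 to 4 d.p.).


Formula: V = N * log2(η), where N = N1 + N2 and η = η1 + η2
η = 34 + 22 = 56
N = 195 + 158 = 353
log2(56) ≈ 5.8074
V = 353 * 5.8074 = 2050.01

2050.01


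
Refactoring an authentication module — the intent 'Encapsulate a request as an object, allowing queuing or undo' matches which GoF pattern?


This matches the Command pattern

Command


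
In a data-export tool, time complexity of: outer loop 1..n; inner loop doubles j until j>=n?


Reasoning: linear outer times logarithmic inner
Complexity: O(n log n)

O(n log n)


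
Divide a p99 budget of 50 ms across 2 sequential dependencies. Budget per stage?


Formula: per_stage = total_budget / stages
per_stage = 50 / 2
per_stage = 25.0 ms

25.0 ms


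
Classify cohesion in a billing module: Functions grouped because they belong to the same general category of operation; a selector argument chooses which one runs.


Reasoning: Grouped by category of activity, not by data or sequence
Type: Logical cohesion

Logical cohesion


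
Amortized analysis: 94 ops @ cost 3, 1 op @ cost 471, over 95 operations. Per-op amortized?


Formula: Amortized cost = Total cost / Operations
Total cost = (94 * 3) + (1 * 471)
Total cost = 282 + 471 = 753
Amortized = 753 / 95 = 7.9263

7.9263


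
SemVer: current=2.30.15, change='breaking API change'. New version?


Current: 2.30.15
Change category: 'breaking API change' → major bump
SemVer rule: major bump → increment MAJOR, reset MINOR and PATCH to 0
New: 3.0.0

3.0.0


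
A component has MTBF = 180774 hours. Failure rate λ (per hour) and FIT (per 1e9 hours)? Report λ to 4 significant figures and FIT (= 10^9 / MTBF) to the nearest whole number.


Formula: λ = 1 / MTBF; FIT = λ × 1e9 = 1e9 / MTBF
λ = 1 / 180774 ≈ 5.532e-06 failures/hour
FIT = 1e9 / 180774 ≈ 5532 failures per 1e9 hours (nearest whole number)

λ = 5.532e-06 /h, FIT = 5532


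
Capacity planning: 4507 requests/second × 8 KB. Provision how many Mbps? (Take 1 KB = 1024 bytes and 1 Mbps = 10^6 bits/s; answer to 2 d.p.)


Formula: Mbps = payload_bytes * RPS * 8 / 1e6
Payload per request = 8 KB = 8 * 1024 = 8192 bytes
Total bytes/sec = 8192 * 4507 = 36921344
Total bits/sec = 36921344 * 8 = 295370752
Mbps = 295370752 / 1e6 = 295.37

295.37 Mbps


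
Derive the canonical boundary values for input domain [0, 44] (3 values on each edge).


Range: [0, 44]
Boundaries: just below min, min, min+1, max-1, max, just above max
Values: [-1, 0, 1, 43, 44, 45]

[-1, 0, 1, 43, 44, 45]


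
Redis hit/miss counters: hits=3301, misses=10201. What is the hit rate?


Formula: hit rate = hits / (hits + misses) * 100
hit rate = 3301 / (3301 + 10201) * 100
hit rate = 3301 / 13502 * 100
hit rate = 24.45%

24.45%


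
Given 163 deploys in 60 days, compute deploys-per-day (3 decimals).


Formula: deployments per day = releases / days
= 163 / 60
= 2.717 deploys/day
(equivalently, 19.02 deploys/week)

2.717 deploys/day


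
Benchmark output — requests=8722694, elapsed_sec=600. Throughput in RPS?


Formula: throughput = requests / seconds
throughput = 8722694 / 600
throughput = 14537.82 requests/second

14537.82 requests/second


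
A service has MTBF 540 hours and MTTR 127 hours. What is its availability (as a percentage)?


Availability = MTBF / (MTBF + MTTR)
Availability = 540 / (540 + 127)
Availability = 540 / 667
Availability = 80.9595%

80.9595%


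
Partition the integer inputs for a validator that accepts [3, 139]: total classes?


Valid range: [3, 139]
Class 1: x < 3 — invalid
Class 2: 3 ≤ x ≤ 139 — valid
Class 3: x > 139 — invalid
Total equivalence classes: 3

3 equivalence classes


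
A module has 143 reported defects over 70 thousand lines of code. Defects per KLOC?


Defect density = defects / KLOC
Defect density = 143 / 70
Defect density = 2.043 defects/KLOC

2.043 defects/KLOC


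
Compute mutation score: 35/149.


Mutation score = killed / total * 100
Mutation score = 35 / 149 * 100
Mutation score = 23.49%

23.49%


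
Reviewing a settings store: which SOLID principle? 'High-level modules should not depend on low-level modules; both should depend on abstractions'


This describes the Dependency Inversion Principle (DIP)

Dependency Inversion Principle (DIP)


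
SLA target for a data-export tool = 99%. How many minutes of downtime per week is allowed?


Formula: allowed downtime = period * (100 - SLA) / 100
Period (week) = 10080 minutes
Unavailability fraction = (100 - 99.0) / 100
Allowed downtime = 10080 * (100 - 99.0) / 100
Allowed downtime = 100.8 minutes

100.8 minutes


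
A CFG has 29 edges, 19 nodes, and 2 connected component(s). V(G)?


Formula: V(G) = E - N + 2P
V(G) = 29 - 19 + 2*2
V(G) = 10 + 4
V(G) = 14

14


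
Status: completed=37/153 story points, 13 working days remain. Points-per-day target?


Formula: Required rate = Remaining points / Days left
Remaining = 153 - 37 = 116 points
Required rate = 116 / 13 = 8.92 points/day

8.92 points/day
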